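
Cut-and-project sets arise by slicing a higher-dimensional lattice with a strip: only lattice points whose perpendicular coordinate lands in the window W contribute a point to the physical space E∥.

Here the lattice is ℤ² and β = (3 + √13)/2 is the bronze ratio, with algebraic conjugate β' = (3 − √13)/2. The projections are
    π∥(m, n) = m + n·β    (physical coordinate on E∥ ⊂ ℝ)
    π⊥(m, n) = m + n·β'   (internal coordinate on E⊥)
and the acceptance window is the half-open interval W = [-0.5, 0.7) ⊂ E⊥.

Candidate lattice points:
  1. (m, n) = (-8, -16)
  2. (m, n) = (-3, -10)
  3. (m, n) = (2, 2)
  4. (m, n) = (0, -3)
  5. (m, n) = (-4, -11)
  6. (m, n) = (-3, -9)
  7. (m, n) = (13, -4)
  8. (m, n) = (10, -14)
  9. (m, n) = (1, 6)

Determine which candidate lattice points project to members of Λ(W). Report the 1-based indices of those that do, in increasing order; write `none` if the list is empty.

2, 6

Compute β' = (3−√13)/2 = -0.3028, so π⊥(m,n) = m -0.3028·n.
[1] lift (-8,-16): star map gives -3.1556; window check -0.5 ≤ -3.1556 < 0.7 is false → out
[2] lift (-3,-10): star map gives 0.0278; window check -0.5 ≤ 0.0278 < 0.7 is true → IN Λ
[3] lift (2,2): star map gives 1.3944; window check -0.5 ≤ 1.3944 < 0.7 is false → out
[4] lift (0,-3): star map gives 0.9083; window check -0.5 ≤ 0.9083 < 0.7 is false → out
[5] lift (-4,-11): star map gives -0.6695; window check -0.5 ≤ -0.6695 < 0.7 is false → out
[6] lift (-3,-9): star map gives -0.2750; window check -0.5 ≤ -0.2750 < 0.7 is true → IN Λ
[7] lift (13,-4): star map gives 14.2111; window check -0.5 ≤ 14.2111 < 0.7 is false → out
[8] lift (10,-14): star map gives 14.2389; window check -0.5 ≤ 14.2389 < 0.7 is false → out
[9] lift (1,6): star map gives -0.8167; window check -0.5 ≤ -0.8167 < 0.7 is false → out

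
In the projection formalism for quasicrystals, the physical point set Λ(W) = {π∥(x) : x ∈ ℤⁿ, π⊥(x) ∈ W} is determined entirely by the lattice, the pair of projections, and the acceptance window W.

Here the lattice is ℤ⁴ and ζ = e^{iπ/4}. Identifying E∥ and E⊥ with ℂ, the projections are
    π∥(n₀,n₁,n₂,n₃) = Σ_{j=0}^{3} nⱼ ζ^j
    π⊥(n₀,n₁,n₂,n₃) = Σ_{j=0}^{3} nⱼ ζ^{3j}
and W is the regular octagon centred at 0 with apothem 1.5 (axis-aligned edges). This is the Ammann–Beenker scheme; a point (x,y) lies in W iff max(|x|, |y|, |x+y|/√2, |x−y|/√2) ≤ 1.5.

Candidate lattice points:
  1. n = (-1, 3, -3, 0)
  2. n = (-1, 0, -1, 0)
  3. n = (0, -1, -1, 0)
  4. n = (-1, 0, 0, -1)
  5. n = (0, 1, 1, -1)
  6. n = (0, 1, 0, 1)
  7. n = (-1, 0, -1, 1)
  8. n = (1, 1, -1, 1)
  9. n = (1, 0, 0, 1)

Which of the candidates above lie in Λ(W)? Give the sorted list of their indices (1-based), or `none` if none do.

2, 3, 6

π⊥(n) = n₀ + n₁ζ³ + n₂ζ⁶ + n₃ζ⁹ where ζ = e^{iπ/4}.
candidate 1: n = (-1, 3, -3, 0) → π⊥ ≈ (-3.121320, +5.121320); max(|x|,|y|,|x±y|/√2) = 5.828427 > 1.5 ⇒ ∉ W
candidate 2: n = (-1, 0, -1, 0) → π⊥ ≈ (-1.000000, +1.000000); max(|x|,|y|,|x±y|/√2) = 1.414214 ≤ 1.5 ⇒ ∈ W
candidate 3: n = (0, -1, -1, 0) → π⊥ ≈ (+0.707107, +0.292893); max(|x|,|y|,|x±y|/√2) = 0.707107 ≤ 1.5 ⇒ ∈ W
candidate 4: n = (-1, 0, 0, -1) → π⊥ ≈ (-1.707107, -0.707107); max(|x|,|y|,|x±y|/√2) = 1.707107 > 1.5 ⇒ ∉ W
candidate 5: n = (0, 1, 1, -1) → π⊥ ≈ (-1.414214, -1.000000); max(|x|,|y|,|x±y|/√2) = 1.707107 > 1.5 ⇒ ∉ W
candidate 6: n = (0, 1, 0, 1) → π⊥ ≈ (+0.000000, +1.414214); max(|x|,|y|,|x±y|/√2) = 1.414214 ≤ 1.5 ⇒ ∈ W
candidate 7: n = (-1, 0, -1, 1) → π⊥ ≈ (-0.292893, +1.707107); max(|x|,|y|,|x±y|/√2) = 1.707107 > 1.5 ⇒ ∉ W
candidate 8: n = (1, 1, -1, 1) → π⊥ ≈ (+1.000000, +2.414214); max(|x|,|y|,|x±y|/√2) = 2.414214 > 1.5 ⇒ ∉ W
candidate 9: n = (1, 0, 0, 1) → π⊥ ≈ (+1.707107, +0.707107); max(|x|,|y|,|x±y|/√2) = 1.707107 > 1.5 ⇒ ∉ W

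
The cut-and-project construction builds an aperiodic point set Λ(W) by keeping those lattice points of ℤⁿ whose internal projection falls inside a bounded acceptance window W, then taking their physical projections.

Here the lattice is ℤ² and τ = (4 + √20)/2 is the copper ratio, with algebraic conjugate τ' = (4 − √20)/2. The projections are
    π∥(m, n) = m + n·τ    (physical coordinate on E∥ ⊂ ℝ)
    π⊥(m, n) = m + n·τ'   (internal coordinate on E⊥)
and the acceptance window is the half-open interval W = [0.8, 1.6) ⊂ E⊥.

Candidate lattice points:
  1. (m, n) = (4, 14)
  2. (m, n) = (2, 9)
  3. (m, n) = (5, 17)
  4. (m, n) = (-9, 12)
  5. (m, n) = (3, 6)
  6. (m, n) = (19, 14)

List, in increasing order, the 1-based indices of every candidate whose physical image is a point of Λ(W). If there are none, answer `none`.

3, 5

Numerically τ ≈ 4.23607 and τ' = −1/τ ≈ -0.23607.
#1 (4,14): internal coord 4 + (14)·τ' = +0.69505; +0.69505 ∉ [0.8, 1.6) → out
#2 (2,9): internal coord 2 + (9)·τ' = -0.12461; -0.12461 ∉ [0.8, 1.6) → out
#3 (5,17): internal coord 5 + (17)·τ' = +0.98684; +0.98684 ∈ [0.8, 1.6) → IN Λ
#4 (-9,12): internal coord -9 + (12)·τ' = -11.83282; -11.83282 ∉ [0.8, 1.6) → out
#5 (3,6): internal coord 3 + (6)·τ' = +1.58359; +1.58359 ∈ [0.8, 1.6) → IN Λ
#6 (19,14): internal coord 19 + (14)·τ' = +15.69505; +15.69505 ∉ [0.8, 1.6) → out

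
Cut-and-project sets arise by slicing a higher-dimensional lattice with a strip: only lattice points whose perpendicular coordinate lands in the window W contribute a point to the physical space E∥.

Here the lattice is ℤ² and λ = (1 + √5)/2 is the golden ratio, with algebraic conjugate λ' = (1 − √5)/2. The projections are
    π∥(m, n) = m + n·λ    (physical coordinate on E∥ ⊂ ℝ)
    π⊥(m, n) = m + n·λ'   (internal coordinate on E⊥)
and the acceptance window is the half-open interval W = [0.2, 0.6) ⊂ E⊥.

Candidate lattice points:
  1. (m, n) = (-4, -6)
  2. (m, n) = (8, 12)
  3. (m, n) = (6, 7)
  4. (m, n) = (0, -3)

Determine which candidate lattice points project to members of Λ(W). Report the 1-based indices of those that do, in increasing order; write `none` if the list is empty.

2

Numerically λ ≈ 1.618034 and λ' = −1/λ ≈ -0.618034.
[1] lift (-4,-6): star map gives -0.291796; window check 0.2 ≤ -0.291796 < 0.6 is false → out
[2] lift (8,12): star map gives 0.583592; window check 0.2 ≤ 0.583592 < 0.6 is true → IN Λ
[3] lift (6,7): star map gives 1.673762; window check 0.2 ≤ 1.673762 < 0.6 is false → out
[4] lift (0,-3): star map gives 1.854102; window check 0.2 ≤ 1.854102 < 0.6 is false → out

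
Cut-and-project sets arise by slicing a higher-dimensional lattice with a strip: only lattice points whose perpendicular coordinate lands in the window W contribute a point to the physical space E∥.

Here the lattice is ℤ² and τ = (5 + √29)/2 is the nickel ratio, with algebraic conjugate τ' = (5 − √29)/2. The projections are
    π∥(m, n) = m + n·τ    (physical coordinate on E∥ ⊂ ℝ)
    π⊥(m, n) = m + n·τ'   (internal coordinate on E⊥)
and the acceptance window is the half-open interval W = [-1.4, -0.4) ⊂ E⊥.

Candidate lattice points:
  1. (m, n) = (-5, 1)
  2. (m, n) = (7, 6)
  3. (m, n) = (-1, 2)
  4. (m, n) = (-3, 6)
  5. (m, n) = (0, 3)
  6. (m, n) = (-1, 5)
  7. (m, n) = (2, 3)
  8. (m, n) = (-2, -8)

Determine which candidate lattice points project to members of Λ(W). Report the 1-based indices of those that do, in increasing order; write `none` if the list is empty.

Compute τ' = (5−√29)/2 = -0.1926, so π⊥(m,n) = m -0.1926·n.
[1] lift (-5,1): star map gives -5.1926; window check -1.4 ≤ -5.1926 < -0.4 is false → out
[2] lift (7,6): star map gives 5.8445; window check -1.4 ≤ 5.8445 < -0.4 is false → out
[3] lift (-1,2): star map gives -1.3852; window check -1.4 ≤ -1.3852 < -0.4 is true → IN Λ
[4] lift (-3,6): star map gives -4.1555; window check -1.4 ≤ -4.1555 < -0.4 is false → out
[5] lift (0,3): star map gives -0.5777; window check -1.4 ≤ -0.5777 < -0.4 is true → IN Λ
[6] lift (-1,5): star map gives -1.9629; window check -1.4 ≤ -1.9629 < -0.4 is false → out
[7] lift (2,3): star map gives 1.4223; window check -1.4 ≤ 1.4223 < -0.4 is false → out
[8] lift (-2,-8): star map gives -0.4593; window check -1.4 ≤ -0.4593 < -0.4 is true → IN Λ

3, 5, 8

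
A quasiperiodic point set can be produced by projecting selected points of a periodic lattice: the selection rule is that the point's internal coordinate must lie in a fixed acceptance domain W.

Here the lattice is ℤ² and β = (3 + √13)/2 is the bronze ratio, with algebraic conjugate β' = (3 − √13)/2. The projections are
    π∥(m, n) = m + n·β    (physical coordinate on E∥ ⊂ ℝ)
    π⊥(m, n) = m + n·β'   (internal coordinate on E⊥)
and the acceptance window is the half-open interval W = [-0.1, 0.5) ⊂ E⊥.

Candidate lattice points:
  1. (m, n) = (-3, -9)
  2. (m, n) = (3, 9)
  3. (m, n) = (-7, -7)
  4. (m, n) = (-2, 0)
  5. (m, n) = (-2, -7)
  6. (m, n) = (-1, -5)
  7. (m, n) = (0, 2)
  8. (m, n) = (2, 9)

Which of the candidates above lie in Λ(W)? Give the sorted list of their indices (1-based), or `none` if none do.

2, 5

Compute β' = (3−√13)/2 = -0.3028, so π⊥(m,n) = m -0.3028·n.
candidate 1: (m,n)=(-3,-9) → π∥ = -3-9·β ≈ -32.7250, π⊥ = -3-9·β' ≈ -0.2750 ∉ [-0.1, 0.5) ⇒ out
candidate 2: (m,n)=(3,9) → π∥ = 3+9·β ≈ 32.7250, π⊥ = 3+9·β' ≈ 0.2750 ∈ [-0.1, 0.5) ⇒ IN Λ
candidate 3: (m,n)=(-7,-7) → π∥ = -7-7·β ≈ -30.1194, π⊥ = -7-7·β' ≈ -4.8806 ∉ [-0.1, 0.5) ⇒ out
candidate 4: (m,n)=(-2,0) → π∥ = -2+0·β ≈ -2.0000, π⊥ = -2+0·β' ≈ -2.0000 ∉ [-0.1, 0.5) ⇒ out
candidate 5: (m,n)=(-2,-7) → π∥ = -2-7·β ≈ -25.1194, π⊥ = -2-7·β' ≈ 0.1194 ∈ [-0.1, 0.5) ⇒ IN Λ
candidate 6: (m,n)=(-1,-5) → π∥ = -1-5·β ≈ -17.5139, π⊥ = -1-5·β' ≈ 0.5139 ∉ [-0.1, 0.5) ⇒ out
candidate 7: (m,n)=(0,2) → π∥ = 0+2·β ≈ 6.6056, π⊥ = 0+2·β' ≈ -0.6056 ∉ [-0.1, 0.5) ⇒ out
candidate 8: (m,n)=(2,9) → π∥ = 2+9·β ≈ 31.7250, π⊥ = 2+9·β' ≈ -0.7250 ∉ [-0.1, 0.5) ⇒ out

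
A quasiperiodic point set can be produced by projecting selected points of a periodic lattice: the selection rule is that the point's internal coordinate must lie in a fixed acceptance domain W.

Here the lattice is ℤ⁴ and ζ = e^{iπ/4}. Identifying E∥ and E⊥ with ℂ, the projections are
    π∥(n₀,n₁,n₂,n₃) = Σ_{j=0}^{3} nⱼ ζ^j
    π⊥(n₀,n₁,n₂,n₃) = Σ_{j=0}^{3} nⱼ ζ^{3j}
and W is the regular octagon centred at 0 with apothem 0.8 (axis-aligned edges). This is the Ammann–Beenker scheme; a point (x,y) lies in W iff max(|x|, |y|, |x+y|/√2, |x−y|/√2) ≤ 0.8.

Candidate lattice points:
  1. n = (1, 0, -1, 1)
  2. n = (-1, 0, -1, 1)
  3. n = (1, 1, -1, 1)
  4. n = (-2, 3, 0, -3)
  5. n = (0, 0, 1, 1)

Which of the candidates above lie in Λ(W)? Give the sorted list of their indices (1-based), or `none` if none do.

5

π⊥(n) = n₀ + n₁ζ³ + n₂ζ⁶ + n₃ζ⁹ where ζ = e^{iπ/4}.
#1 (1, 0, -1, 1): internal (1.70711, 1.70711); octagon support 2.41421 vs apothem 0.8 → ∉ W
#2 (-1, 0, -1, 1): internal (-0.29289, 1.70711); octagon support 1.70711 vs apothem 0.8 → ∉ W
#3 (1, 1, -1, 1): internal (1.00000, 2.41421); octagon support 2.41421 vs apothem 0.8 → ∉ W
#4 (-2, 3, 0, -3): internal (-6.24264, 0.00000); octagon support 6.24264 vs apothem 0.8 → ∉ W
#5 (0, 0, 1, 1): internal (0.70711, -0.29289); octagon support 0.70711 vs apothem 0.8 → ∈ W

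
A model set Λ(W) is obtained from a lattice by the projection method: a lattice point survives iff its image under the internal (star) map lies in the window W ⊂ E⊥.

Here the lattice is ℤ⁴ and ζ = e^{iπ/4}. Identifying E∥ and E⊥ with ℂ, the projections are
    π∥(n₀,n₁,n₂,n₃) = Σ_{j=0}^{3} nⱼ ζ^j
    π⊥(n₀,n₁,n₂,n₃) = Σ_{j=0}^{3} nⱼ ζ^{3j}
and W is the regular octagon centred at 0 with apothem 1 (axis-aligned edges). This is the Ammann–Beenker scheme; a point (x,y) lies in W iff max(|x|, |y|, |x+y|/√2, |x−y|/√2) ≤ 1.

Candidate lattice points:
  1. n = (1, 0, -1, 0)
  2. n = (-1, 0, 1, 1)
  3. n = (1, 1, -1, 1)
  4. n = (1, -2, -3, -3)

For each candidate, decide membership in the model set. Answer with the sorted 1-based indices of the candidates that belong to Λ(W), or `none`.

2, 4

Internal map: ζ^{3j} for j=0..3 gives (1,0), (−√2/2,√2/2), (0,−1), (√2/2,√2/2).
candidate 1: n = (1, 0, -1, 0) → π⊥ ≈ (+1.0000, +1.0000); max(|x|,|y|,|x±y|/√2) = 1.4142 > 1 ⇒ ∉ W
candidate 2: n = (-1, 0, 1, 1) → π⊥ ≈ (-0.2929, -0.2929); max(|x|,|y|,|x±y|/√2) = 0.4142 ≤ 1 ⇒ ∈ W
candidate 3: n = (1, 1, -1, 1) → π⊥ ≈ (+1.0000, +2.4142); max(|x|,|y|,|x±y|/√2) = 2.4142 > 1 ⇒ ∉ W
candidate 4: n = (1, -2, -3, -3) → π⊥ ≈ (+0.2929, -0.5355); max(|x|,|y|,|x±y|/√2) = 0.5858 ≤ 1 ⇒ ∈ W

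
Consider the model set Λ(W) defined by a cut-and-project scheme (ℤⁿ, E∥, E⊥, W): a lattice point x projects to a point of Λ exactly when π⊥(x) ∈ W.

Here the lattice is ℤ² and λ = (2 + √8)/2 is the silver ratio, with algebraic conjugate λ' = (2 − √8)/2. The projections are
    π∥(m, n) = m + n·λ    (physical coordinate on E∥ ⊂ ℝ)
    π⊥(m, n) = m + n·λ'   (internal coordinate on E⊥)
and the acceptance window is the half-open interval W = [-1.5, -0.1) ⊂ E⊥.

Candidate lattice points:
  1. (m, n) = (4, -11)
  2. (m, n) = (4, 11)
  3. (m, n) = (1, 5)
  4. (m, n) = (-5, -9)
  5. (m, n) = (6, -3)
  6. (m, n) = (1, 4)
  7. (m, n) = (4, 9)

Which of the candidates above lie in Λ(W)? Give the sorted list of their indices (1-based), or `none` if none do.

λ' = (2−√8)/2 ≈ -0.41421.
[1] lift (4,-11): star map gives 8.55635; window check -1.5 ≤ 8.55635 < -0.1 is false → out
[2] lift (4,11): star map gives -0.55635; window check -1.5 ≤ -0.55635 < -0.1 is true → IN Λ
[3] lift (1,5): star map gives -1.07107; window check -1.5 ≤ -1.07107 < -0.1 is true → IN Λ
[4] lift (-5,-9): star map gives -1.27208; window check -1.5 ≤ -1.27208 < -0.1 is true → IN Λ
[5] lift (6,-3): star map gives 7.24264; window check -1.5 ≤ 7.24264 < -0.1 is false → out
[6] lift (1,4): star map gives -0.65685; window check -1.5 ≤ -0.65685 < -0.1 is true → IN Λ
[7] lift (4,9): star map gives 0.27208; window check -1.5 ≤ 0.27208 < -0.1 is false → out

2, 3, 4, 6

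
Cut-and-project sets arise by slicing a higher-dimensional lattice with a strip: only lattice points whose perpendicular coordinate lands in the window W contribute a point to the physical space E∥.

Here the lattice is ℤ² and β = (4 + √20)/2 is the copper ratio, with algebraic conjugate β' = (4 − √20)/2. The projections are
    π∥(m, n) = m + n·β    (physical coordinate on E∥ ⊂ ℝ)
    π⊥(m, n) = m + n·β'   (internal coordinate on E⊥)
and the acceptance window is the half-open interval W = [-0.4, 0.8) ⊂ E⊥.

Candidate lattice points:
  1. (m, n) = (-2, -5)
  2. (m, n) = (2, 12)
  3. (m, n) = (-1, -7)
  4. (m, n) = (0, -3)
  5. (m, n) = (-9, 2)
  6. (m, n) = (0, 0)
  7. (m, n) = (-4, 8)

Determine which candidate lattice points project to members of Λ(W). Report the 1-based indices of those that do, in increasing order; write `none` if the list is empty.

β' = (4−√20)/2 ≈ -0.23607.
#1 (-2,-5): internal coord -2 + (-5)·β' = -0.81966; -0.81966 ∉ [-0.4, 0.8) → out
#2 (2,12): internal coord 2 + (12)·β' = -0.83282; -0.83282 ∉ [-0.4, 0.8) → out
#3 (-1,-7): internal coord -1 + (-7)·β' = +0.65248; +0.65248 ∈ [-0.4, 0.8) → IN Λ
#4 (0,-3): internal coord 0 + (-3)·β' = +0.70820; +0.70820 ∈ [-0.4, 0.8) → IN Λ
#5 (-9,2): internal coord -9 + (2)·β' = -9.47214; -9.47214 ∉ [-0.4, 0.8) → out
#6 (0,0): internal coord 0 + (0)·β' = +0.00000; +0.00000 ∈ [-0.4, 0.8) → IN Λ
#7 (-4,8): internal coord -4 + (8)·β' = -5.88854; -5.88854 ∉ [-0.4, 0.8) → out

3, 4, 6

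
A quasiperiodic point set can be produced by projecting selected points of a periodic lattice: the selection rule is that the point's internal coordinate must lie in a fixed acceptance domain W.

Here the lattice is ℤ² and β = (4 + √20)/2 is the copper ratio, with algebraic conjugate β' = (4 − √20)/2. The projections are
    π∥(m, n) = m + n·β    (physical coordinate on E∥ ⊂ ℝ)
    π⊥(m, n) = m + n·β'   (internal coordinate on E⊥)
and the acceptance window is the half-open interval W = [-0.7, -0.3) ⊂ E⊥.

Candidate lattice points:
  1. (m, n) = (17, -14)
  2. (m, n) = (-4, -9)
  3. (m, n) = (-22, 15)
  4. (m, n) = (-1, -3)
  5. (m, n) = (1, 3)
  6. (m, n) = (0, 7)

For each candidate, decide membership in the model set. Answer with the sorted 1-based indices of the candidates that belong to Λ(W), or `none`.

none

Compute β' = (4−√20)/2 = -0.23607, so π⊥(m,n) = m -0.23607·n.
#1 (17,-14): internal coord 17 + (-14)·β' = +20.30495; +20.30495 ∉ [-0.7, -0.3) → out
#2 (-4,-9): internal coord -4 + (-9)·β' = -1.87539; -1.87539 ∉ [-0.7, -0.3) → out
#3 (-22,15): internal coord -22 + (15)·β' = -25.54102; -25.54102 ∉ [-0.7, -0.3) → out
#4 (-1,-3): internal coord -1 + (-3)·β' = -0.29180; -0.29180 ∉ [-0.7, -0.3) → out
#5 (1,3): internal coord 1 + (3)·β' = +0.29180; +0.29180 ∉ [-0.7, -0.3) → out
#6 (0,7): internal coord 0 + (7)·β' = -1.65248; -1.65248 ∉ [-0.7, -0.3) → out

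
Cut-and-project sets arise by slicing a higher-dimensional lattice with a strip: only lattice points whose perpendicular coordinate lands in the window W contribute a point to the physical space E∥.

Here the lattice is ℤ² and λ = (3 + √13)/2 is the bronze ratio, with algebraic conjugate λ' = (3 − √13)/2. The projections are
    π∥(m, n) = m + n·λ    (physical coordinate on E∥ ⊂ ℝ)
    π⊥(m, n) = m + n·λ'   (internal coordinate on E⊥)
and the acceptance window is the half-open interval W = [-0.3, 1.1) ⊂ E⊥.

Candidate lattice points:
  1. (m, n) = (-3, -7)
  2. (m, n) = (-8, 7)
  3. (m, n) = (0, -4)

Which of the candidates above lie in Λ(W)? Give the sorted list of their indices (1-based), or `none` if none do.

none

Compute λ' = (3−√13)/2 = -0.30278, so π⊥(m,n) = m -0.30278·n.
candidate 1: (m,n)=(-3,-7) → π∥ = -3-7·λ ≈ -26.11943, π⊥ = -3-7·λ' ≈ -0.88057 ∉ [-0.3, 1.1) ⇒ out
candidate 2: (m,n)=(-8,7) → π∥ = -8+7·λ ≈ 15.11943, π⊥ = -8+7·λ' ≈ -10.11943 ∉ [-0.3, 1.1) ⇒ out
candidate 3: (m,n)=(0,-4) → π∥ = 0-4·λ ≈ -13.21110, π⊥ = 0-4·λ' ≈ 1.21110 ∉ [-0.3, 1.1) ⇒ out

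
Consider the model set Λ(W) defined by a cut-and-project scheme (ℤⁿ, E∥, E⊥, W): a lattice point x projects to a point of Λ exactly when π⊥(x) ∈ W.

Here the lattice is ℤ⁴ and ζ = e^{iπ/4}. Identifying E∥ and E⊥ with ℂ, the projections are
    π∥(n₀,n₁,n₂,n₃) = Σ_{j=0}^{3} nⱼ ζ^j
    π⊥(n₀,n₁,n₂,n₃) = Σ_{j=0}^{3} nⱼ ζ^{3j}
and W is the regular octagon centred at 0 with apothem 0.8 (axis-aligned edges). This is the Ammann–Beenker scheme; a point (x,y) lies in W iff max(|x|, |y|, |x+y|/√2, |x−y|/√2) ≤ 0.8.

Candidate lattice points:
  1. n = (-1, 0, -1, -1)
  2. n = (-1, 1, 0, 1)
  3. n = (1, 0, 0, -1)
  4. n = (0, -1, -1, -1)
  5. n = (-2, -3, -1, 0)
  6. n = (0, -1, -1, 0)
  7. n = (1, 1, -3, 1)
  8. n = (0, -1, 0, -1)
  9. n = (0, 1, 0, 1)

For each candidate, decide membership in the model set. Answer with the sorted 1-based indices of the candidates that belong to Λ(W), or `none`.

Internal map: ζ^{3j} for j=0..3 gives (1,0), (−√2/2,√2/2), (0,−1), (√2/2,√2/2).
#1 (-1, 0, -1, -1): internal (-1.707107, 0.292893); octagon support 1.707107 vs apothem 0.8 → ∉ W
#2 (-1, 1, 0, 1): internal (-1.000000, 1.414214); octagon support 1.707107 vs apothem 0.8 → ∉ W
#3 (1, 0, 0, -1): internal (0.292893, -0.707107); octagon support 0.707107 vs apothem 0.8 → ∈ W
#4 (0, -1, -1, -1): internal (0.000000, -0.414214); octagon support 0.414214 vs apothem 0.8 → ∈ W
#5 (-2, -3, -1, 0): internal (0.121320, -1.121320); octagon support 1.121320 vs apothem 0.8 → ∉ W
#6 (0, -1, -1, 0): internal (0.707107, 0.292893); octagon support 0.707107 vs apothem 0.8 → ∈ W
#7 (1, 1, -3, 1): internal (1.000000, 4.414214); octagon support 4.414214 vs apothem 0.8 → ∉ W
#8 (0, -1, 0, -1): internal (0.000000, -1.414214); octagon support 1.414214 vs apothem 0.8 → ∉ W
#9 (0, 1, 0, 1): internal (0.000000, 1.414214); octagon support 1.414214 vs apothem 0.8 → ∉ W

3, 4, 6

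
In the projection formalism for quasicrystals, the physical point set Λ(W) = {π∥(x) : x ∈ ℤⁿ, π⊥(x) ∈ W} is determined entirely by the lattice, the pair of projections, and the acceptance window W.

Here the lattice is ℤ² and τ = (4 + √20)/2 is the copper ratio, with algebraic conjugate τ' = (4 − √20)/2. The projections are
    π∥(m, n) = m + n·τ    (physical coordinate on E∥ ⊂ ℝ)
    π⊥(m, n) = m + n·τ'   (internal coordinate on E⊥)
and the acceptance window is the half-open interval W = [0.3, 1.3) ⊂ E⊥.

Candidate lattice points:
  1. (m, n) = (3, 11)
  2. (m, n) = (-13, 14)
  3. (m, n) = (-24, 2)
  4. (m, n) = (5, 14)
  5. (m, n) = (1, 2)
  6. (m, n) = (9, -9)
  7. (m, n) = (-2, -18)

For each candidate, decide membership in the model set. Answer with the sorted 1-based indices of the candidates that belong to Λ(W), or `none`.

Numerically τ ≈ 4.23607 and τ' = −1/τ ≈ -0.23607.
[1] lift (3,11): star map gives 0.40325; window check 0.3 ≤ 0.40325 < 1.3 is true → IN Λ
[2] lift (-13,14): star map gives -16.30495; window check 0.3 ≤ -16.30495 < 1.3 is false → out
[3] lift (-24,2): star map gives -24.47214; window check 0.3 ≤ -24.47214 < 1.3 is false → out
[4] lift (5,14): star map gives 1.69505; window check 0.3 ≤ 1.69505 < 1.3 is false → out
[5] lift (1,2): star map gives 0.52786; window check 0.3 ≤ 0.52786 < 1.3 is true → IN Λ
[6] lift (9,-9): star map gives 11.12461; window check 0.3 ≤ 11.12461 < 1.3 is false → out
[7] lift (-2,-18): star map gives 2.24922; window check 0.3 ≤ 2.24922 < 1.3 is false → out

1, 5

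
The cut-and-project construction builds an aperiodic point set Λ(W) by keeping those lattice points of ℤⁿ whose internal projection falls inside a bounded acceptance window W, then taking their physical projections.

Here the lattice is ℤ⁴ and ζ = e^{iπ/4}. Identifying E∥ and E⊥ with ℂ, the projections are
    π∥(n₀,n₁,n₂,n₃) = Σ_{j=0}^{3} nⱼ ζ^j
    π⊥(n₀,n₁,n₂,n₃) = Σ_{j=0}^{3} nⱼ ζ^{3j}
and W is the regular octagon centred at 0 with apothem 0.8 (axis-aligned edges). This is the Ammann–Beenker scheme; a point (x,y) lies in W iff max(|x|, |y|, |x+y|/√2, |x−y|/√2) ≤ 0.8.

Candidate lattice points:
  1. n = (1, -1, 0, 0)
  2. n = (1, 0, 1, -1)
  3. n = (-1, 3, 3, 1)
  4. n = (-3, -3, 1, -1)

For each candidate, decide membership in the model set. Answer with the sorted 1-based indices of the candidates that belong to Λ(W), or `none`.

none

Internal map: ζ^{3j} for j=0..3 gives (1,0), (−√2/2,√2/2), (0,−1), (√2/2,√2/2).
#1 (1, -1, 0, 0): internal (1.7071, -0.7071); octagon support 1.7071 vs apothem 0.8 → ∉ W
#2 (1, 0, 1, -1): internal (0.2929, -1.7071); octagon support 1.7071 vs apothem 0.8 → ∉ W
#3 (-1, 3, 3, 1): internal (-2.4142, -0.1716); octagon support 2.4142 vs apothem 0.8 → ∉ W
#4 (-3, -3, 1, -1): internal (-1.5858, -3.8284); octagon support 3.8284 vs apothem 0.8 → ∉ W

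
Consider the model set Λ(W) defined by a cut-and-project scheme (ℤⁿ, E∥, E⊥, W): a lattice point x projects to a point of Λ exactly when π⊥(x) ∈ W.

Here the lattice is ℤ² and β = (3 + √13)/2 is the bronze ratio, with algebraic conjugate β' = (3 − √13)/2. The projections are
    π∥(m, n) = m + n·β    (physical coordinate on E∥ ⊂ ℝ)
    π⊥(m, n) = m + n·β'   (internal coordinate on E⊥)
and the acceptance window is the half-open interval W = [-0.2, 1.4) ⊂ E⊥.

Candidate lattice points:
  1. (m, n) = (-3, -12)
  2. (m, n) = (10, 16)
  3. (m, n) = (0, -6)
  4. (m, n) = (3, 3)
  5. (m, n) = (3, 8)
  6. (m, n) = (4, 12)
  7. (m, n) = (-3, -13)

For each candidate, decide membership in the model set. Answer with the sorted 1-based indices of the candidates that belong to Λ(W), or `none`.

1, 5, 6, 7

Compute β' = (3−√13)/2 = -0.3028, so π⊥(m,n) = m -0.3028·n.
#1 (-3,-12): internal coord -3 + (-12)·β' = +0.6333; +0.6333 ∈ [-0.2, 1.4) → IN Λ
#2 (10,16): internal coord 10 + (16)·β' = +5.1556; +5.1556 ∉ [-0.2, 1.4) → out
#3 (0,-6): internal coord 0 + (-6)·β' = +1.8167; +1.8167 ∉ [-0.2, 1.4) → out
#4 (3,3): internal coord 3 + (3)·β' = +2.0917; +2.0917 ∉ [-0.2, 1.4) → out
#5 (3,8): internal coord 3 + (8)·β' = +0.5778; +0.5778 ∈ [-0.2, 1.4) → IN Λ
#6 (4,12): internal coord 4 + (12)·β' = +0.3667; +0.3667 ∈ [-0.2, 1.4) → IN Λ
#7 (-3,-13): internal coord -3 + (-13)·β' = +0.9361; +0.9361 ∈ [-0.2, 1.4) → IN Λ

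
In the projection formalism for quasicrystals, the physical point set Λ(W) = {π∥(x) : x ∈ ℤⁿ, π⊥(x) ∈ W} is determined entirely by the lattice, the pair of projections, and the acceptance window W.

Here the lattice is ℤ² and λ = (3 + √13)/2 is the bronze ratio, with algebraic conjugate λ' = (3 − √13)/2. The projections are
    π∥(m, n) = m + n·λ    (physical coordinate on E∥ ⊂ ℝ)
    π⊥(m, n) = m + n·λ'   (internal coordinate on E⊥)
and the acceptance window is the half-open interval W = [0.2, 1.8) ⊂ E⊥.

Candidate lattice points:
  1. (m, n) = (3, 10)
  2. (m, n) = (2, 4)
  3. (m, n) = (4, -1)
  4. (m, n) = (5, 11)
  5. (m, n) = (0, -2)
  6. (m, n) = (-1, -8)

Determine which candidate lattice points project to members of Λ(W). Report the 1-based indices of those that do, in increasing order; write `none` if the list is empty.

2, 4, 5, 6

Compute λ' = (3−√13)/2 = -0.3028, so π⊥(m,n) = m -0.3028·n.
[1] lift (3,10): star map gives -0.0278; window check 0.2 ≤ -0.0278 < 1.8 is false → out
[2] lift (2,4): star map gives 0.7889; window check 0.2 ≤ 0.7889 < 1.8 is true → IN Λ
[3] lift (4,-1): star map gives 4.3028; window check 0.2 ≤ 4.3028 < 1.8 is false → out
[4] lift (5,11): star map gives 1.6695; window check 0.2 ≤ 1.6695 < 1.8 is true → IN Λ
[5] lift (0,-2): star map gives 0.6056; window check 0.2 ≤ 0.6056 < 1.8 is true → IN Λ
[6] lift (-1,-8): star map gives 1.4222; window check 0.2 ≤ 1.4222 < 1.8 is true → IN Λ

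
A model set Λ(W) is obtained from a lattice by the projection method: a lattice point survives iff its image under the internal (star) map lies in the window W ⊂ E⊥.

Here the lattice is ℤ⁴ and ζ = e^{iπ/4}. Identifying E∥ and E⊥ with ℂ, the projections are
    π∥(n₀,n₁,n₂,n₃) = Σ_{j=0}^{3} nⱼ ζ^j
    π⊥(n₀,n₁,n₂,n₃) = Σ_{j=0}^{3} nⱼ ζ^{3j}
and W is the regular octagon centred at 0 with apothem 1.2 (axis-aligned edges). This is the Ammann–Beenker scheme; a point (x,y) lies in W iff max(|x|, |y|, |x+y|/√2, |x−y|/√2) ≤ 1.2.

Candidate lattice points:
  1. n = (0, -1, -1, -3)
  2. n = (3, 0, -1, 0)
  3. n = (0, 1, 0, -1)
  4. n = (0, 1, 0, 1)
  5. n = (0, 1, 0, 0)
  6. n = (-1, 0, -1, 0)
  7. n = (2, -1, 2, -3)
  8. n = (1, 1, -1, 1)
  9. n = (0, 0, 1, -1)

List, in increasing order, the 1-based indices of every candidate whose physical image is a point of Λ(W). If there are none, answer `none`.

5

Internal map: ζ^{3j} for j=0..3 gives (1,0), (−√2/2,√2/2), (0,−1), (√2/2,√2/2).
#1 (0, -1, -1, -3): internal (-1.4142, -1.8284); octagon support 2.2929 vs apothem 1.2 → ∉ W
#2 (3, 0, -1, 0): internal (3.0000, 1.0000); octagon support 3.0000 vs apothem 1.2 → ∉ W
#3 (0, 1, 0, -1): internal (-1.4142, 0.0000); octagon support 1.4142 vs apothem 1.2 → ∉ W
#4 (0, 1, 0, 1): internal (0.0000, 1.4142); octagon support 1.4142 vs apothem 1.2 → ∉ W
#5 (0, 1, 0, 0): internal (-0.7071, 0.7071); octagon support 1.0000 vs apothem 1.2 → ∈ W
#6 (-1, 0, -1, 0): internal (-1.0000, 1.0000); octagon support 1.4142 vs apothem 1.2 → ∉ W
#7 (2, -1, 2, -3): internal (0.5858, -4.8284); octagon support 4.8284 vs apothem 1.2 → ∉ W
#8 (1, 1, -1, 1): internal (1.0000, 2.4142); octagon support 2.4142 vs apothem 1.2 → ∉ W
#9 (0, 0, 1, -1): internal (-0.7071, -1.7071); octagon support 1.7071 vs apothem 1.2 → ∉ W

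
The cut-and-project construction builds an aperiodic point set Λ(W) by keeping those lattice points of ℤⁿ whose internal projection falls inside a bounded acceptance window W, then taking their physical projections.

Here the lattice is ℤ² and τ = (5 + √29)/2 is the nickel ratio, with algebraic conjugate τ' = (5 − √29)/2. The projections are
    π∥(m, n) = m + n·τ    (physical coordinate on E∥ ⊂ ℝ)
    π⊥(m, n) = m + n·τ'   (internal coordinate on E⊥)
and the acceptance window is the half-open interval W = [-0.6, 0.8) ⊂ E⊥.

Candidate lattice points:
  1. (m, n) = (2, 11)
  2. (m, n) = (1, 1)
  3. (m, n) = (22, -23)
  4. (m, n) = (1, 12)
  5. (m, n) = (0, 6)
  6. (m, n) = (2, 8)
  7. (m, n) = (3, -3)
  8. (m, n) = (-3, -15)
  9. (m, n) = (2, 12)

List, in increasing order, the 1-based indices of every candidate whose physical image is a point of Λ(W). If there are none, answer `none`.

1, 6, 8, 9

Compute τ' = (5−√29)/2 = -0.192582, so π⊥(m,n) = m -0.192582·n.
candidate 1: (m,n)=(2,11) → π∥ = 2+11·τ ≈ 59.118406, π⊥ = 2+11·τ' ≈ -0.118406 ∈ [-0.6, 0.8) ⇒ IN Λ
candidate 2: (m,n)=(1,1) → π∥ = 1+1·τ ≈ 6.192582, π⊥ = 1+1·τ' ≈ 0.807418 ∉ [-0.6, 0.8) ⇒ out
candidate 3: (m,n)=(22,-23) → π∥ = 22-23·τ ≈ -97.429395, π⊥ = 22-23·τ' ≈ 26.429395 ∉ [-0.6, 0.8) ⇒ out
candidate 4: (m,n)=(1,12) → π∥ = 1+12·τ ≈ 63.310989, π⊥ = 1+12·τ' ≈ -1.310989 ∉ [-0.6, 0.8) ⇒ out
candidate 5: (m,n)=(0,6) → π∥ = 0+6·τ ≈ 31.155494, π⊥ = 0+6·τ' ≈ -1.155494 ∉ [-0.6, 0.8) ⇒ out
candidate 6: (m,n)=(2,8) → π∥ = 2+8·τ ≈ 43.540659, π⊥ = 2+8·τ' ≈ 0.459341 ∈ [-0.6, 0.8) ⇒ IN Λ
candidate 7: (m,n)=(3,-3) → π∥ = 3-3·τ ≈ -12.577747, π⊥ = 3-3·τ' ≈ 3.577747 ∉ [-0.6, 0.8) ⇒ out
candidate 8: (m,n)=(-3,-15) → π∥ = -3-15·τ ≈ -80.888736, π⊥ = -3-15·τ' ≈ -0.111264 ∈ [-0.6, 0.8) ⇒ IN Λ
candidate 9: (m,n)=(2,12) → π∥ = 2+12·τ ≈ 64.310989, π⊥ = 2+12·τ' ≈ -0.310989 ∈ [-0.6, 0.8) ⇒ IN Λ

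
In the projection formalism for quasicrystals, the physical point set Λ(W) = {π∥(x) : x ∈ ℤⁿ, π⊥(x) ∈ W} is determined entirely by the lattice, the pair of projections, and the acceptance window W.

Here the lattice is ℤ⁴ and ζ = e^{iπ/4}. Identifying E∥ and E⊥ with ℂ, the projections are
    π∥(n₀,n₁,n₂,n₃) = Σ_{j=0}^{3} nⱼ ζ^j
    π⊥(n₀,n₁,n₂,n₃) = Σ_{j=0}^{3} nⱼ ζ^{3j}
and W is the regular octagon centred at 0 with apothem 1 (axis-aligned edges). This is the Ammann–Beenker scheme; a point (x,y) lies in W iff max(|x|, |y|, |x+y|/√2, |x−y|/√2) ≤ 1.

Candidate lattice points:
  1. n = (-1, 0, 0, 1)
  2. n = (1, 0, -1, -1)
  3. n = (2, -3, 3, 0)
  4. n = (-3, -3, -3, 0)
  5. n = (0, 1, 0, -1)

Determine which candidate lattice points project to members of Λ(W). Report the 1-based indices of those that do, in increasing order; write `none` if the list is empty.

1, 2

Internal map: ζ^{3j} for j=0..3 gives (1,0), (−√2/2,√2/2), (0,−1), (√2/2,√2/2).
#1 (-1, 0, 0, 1): internal (-0.292893, 0.707107); octagon support 0.707107 vs apothem 1 → ∈ W
#2 (1, 0, -1, -1): internal (0.292893, 0.292893); octagon support 0.414214 vs apothem 1 → ∈ W
#3 (2, -3, 3, 0): internal (4.121320, -5.121320); octagon support 6.535534 vs apothem 1 → ∉ W
#4 (-3, -3, -3, 0): internal (-0.878680, 0.878680); octagon support 1.242641 vs apothem 1 → ∉ W
#5 (0, 1, 0, -1): internal (-1.414214, 0.000000); octagon support 1.414214 vs apothem 1 → ∉ W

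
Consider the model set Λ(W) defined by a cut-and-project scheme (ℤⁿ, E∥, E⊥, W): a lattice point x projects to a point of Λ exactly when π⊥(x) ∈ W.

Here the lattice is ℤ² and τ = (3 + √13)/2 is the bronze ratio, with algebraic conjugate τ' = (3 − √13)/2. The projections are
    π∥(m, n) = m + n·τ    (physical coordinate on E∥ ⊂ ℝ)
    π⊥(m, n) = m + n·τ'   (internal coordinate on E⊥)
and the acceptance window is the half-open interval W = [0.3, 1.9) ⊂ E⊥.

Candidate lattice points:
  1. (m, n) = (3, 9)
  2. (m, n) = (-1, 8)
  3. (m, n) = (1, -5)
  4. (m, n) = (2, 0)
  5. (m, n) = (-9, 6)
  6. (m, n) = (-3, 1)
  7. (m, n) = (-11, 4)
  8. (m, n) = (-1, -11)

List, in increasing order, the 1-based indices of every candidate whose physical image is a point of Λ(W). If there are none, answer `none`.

τ' = (3−√13)/2 ≈ -0.302776.
#1 (3,9): internal coord 3 + (9)·τ' = +0.275019; +0.275019 ∉ [0.3, 1.9) → out
#2 (-1,8): internal coord -1 + (8)·τ' = -3.422205; -3.422205 ∉ [0.3, 1.9) → out
#3 (1,-5): internal coord 1 + (-5)·τ' = +2.513878; +2.513878 ∉ [0.3, 1.9) → out
#4 (2,0): internal coord 2 + (0)·τ' = +2.000000; +2.000000 ∉ [0.3, 1.9) → out
#5 (-9,6): internal coord -9 + (6)·τ' = -10.816654; -10.816654 ∉ [0.3, 1.9) → out
#6 (-3,1): internal coord -3 + (1)·τ' = -3.302776; -3.302776 ∉ [0.3, 1.9) → out
#7 (-11,4): internal coord -11 + (4)·τ' = -12.211103; -12.211103 ∉ [0.3, 1.9) → out
#8 (-1,-11): internal coord -1 + (-11)·τ' = +2.330532; +2.330532 ∉ [0.3, 1.9) → out

none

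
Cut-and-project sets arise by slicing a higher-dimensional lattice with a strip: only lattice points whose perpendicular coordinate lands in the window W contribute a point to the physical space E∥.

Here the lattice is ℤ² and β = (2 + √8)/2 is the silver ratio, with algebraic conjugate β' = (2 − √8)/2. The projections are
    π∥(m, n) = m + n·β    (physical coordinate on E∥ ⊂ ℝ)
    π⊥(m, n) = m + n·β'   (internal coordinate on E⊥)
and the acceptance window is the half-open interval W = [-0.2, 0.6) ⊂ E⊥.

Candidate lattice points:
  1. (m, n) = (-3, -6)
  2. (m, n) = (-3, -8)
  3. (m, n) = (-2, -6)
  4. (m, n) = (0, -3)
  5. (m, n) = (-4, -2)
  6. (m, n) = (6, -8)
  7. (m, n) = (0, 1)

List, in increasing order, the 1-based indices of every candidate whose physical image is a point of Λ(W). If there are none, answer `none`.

2, 3

Compute β' = (2−√8)/2 = -0.414214, so π⊥(m,n) = m -0.414214·n.
#1 (-3,-6): internal coord -3 + (-6)·β' = -0.514719; -0.514719 ∉ [-0.2, 0.6) → out
#2 (-3,-8): internal coord -3 + (-8)·β' = +0.313708; +0.313708 ∈ [-0.2, 0.6) → IN Λ
#3 (-2,-6): internal coord -2 + (-6)·β' = +0.485281; +0.485281 ∈ [-0.2, 0.6) → IN Λ
#4 (0,-3): internal coord 0 + (-3)·β' = +1.242641; +1.242641 ∉ [-0.2, 0.6) → out
#5 (-4,-2): internal coord -4 + (-2)·β' = -3.171573; -3.171573 ∉ [-0.2, 0.6) → out
#6 (6,-8): internal coord 6 + (-8)·β' = +9.313708; +9.313708 ∉ [-0.2, 0.6) → out
#7 (0,1): internal coord 0 + (1)·β' = -0.414214; -0.414214 ∉ [-0.2, 0.6) → out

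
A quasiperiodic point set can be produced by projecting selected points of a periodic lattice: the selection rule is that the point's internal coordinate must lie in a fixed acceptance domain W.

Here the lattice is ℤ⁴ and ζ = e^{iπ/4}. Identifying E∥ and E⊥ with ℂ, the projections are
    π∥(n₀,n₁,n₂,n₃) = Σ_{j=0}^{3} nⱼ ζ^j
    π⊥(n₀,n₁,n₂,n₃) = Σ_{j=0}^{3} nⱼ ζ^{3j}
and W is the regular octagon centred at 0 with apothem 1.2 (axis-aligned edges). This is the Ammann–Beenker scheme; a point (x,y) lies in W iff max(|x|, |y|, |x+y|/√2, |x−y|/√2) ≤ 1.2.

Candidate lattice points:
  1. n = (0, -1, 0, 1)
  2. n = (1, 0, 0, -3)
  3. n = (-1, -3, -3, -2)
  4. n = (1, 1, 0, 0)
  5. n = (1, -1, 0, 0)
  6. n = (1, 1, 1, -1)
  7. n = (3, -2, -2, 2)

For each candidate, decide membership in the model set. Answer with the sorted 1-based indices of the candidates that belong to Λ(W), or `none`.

Internal map: ζ^{3j} for j=0..3 gives (1,0), (−√2/2,√2/2), (0,−1), (√2/2,√2/2).
candidate 1: n = (0, -1, 0, 1) → π⊥ ≈ (+1.4142, +0.0000); max(|x|,|y|,|x±y|/√2) = 1.4142 > 1.2 ⇒ ∉ W
candidate 2: n = (1, 0, 0, -3) → π⊥ ≈ (-1.1213, -2.1213); max(|x|,|y|,|x±y|/√2) = 2.2929 > 1.2 ⇒ ∉ W
candidate 3: n = (-1, -3, -3, -2) → π⊥ ≈ (-0.2929, -0.5355); max(|x|,|y|,|x±y|/√2) = 0.5858 ≤ 1.2 ⇒ ∈ W
candidate 4: n = (1, 1, 0, 0) → π⊥ ≈ (+0.2929, +0.7071); max(|x|,|y|,|x±y|/√2) = 0.7071 ≤ 1.2 ⇒ ∈ W
candidate 5: n = (1, -1, 0, 0) → π⊥ ≈ (+1.7071, -0.7071); max(|x|,|y|,|x±y|/√2) = 1.7071 > 1.2 ⇒ ∉ W
candidate 6: n = (1, 1, 1, -1) → π⊥ ≈ (-0.4142, -1.0000); max(|x|,|y|,|x±y|/√2) = 1.0000 ≤ 1.2 ⇒ ∈ W
candidate 7: n = (3, -2, -2, 2) → π⊥ ≈ (+5.8284, +2.0000); max(|x|,|y|,|x±y|/√2) = 5.8284 > 1.2 ⇒ ∉ W

3, 4, 6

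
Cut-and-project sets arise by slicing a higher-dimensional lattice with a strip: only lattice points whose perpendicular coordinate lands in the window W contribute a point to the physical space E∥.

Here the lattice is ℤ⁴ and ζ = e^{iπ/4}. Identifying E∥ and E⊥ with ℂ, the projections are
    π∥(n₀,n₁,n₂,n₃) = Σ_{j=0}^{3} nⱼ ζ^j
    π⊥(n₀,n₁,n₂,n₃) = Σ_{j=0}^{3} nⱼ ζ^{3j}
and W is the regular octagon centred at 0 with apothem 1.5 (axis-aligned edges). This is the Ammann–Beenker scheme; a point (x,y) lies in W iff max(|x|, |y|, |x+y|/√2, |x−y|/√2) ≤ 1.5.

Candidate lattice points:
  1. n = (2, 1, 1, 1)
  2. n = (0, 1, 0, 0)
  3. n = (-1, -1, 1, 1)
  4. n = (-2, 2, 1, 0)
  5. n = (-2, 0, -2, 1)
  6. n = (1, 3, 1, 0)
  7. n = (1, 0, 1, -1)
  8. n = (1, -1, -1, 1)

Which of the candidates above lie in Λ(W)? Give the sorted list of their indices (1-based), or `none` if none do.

With ζ = e^{iπ/4} the internal vectors are ζ^0,ζ^3,ζ^6,ζ^9.
candidate 1: n = (2, 1, 1, 1) → π⊥ ≈ (+2.0000, +0.4142); max(|x|,|y|,|x±y|/√2) = 2.0000 > 1.5 ⇒ ∉ W
candidate 2: n = (0, 1, 0, 0) → π⊥ ≈ (-0.7071, +0.7071); max(|x|,|y|,|x±y|/√2) = 1.0000 ≤ 1.5 ⇒ ∈ W
candidate 3: n = (-1, -1, 1, 1) → π⊥ ≈ (+0.4142, -1.0000); max(|x|,|y|,|x±y|/√2) = 1.0000 ≤ 1.5 ⇒ ∈ W
candidate 4: n = (-2, 2, 1, 0) → π⊥ ≈ (-3.4142, +0.4142); max(|x|,|y|,|x±y|/√2) = 3.4142 > 1.5 ⇒ ∉ W
candidate 5: n = (-2, 0, -2, 1) → π⊥ ≈ (-1.2929, +2.7071); max(|x|,|y|,|x±y|/√2) = 2.8284 > 1.5 ⇒ ∉ W
candidate 6: n = (1, 3, 1, 0) → π⊥ ≈ (-1.1213, +1.1213); max(|x|,|y|,|x±y|/√2) = 1.5858 > 1.5 ⇒ ∉ W
candidate 7: n = (1, 0, 1, -1) → π⊥ ≈ (+0.2929, -1.7071); max(|x|,|y|,|x±y|/√2) = 1.7071 > 1.5 ⇒ ∉ W
candidate 8: n = (1, -1, -1, 1) → π⊥ ≈ (+2.4142, +1.0000); max(|x|,|y|,|x±y|/√2) = 2.4142 > 1.5 ⇒ ∉ W

2, 3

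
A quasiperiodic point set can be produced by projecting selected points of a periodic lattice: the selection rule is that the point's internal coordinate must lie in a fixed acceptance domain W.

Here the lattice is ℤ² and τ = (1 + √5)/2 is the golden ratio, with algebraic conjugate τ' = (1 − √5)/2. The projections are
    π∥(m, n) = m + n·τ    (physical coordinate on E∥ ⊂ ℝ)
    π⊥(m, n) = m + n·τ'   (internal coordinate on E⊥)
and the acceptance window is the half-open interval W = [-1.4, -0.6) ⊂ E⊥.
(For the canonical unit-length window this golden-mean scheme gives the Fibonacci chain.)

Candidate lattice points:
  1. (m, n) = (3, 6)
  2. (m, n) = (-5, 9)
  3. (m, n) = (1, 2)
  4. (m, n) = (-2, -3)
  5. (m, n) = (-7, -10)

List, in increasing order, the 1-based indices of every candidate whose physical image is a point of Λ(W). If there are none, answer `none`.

Numerically τ ≈ 1.618034 and τ' = −1/τ ≈ -0.618034.
#1 (3,6): internal coord 3 + (6)·τ' = -0.708204; -0.708204 ∈ [-1.4, -0.6) → IN Λ
#2 (-5,9): internal coord -5 + (9)·τ' = -10.562306; -10.562306 ∉ [-1.4, -0.6) → out
#3 (1,2): internal coord 1 + (2)·τ' = -0.236068; -0.236068 ∉ [-1.4, -0.6) → out
#4 (-2,-3): internal coord -2 + (-3)·τ' = -0.145898; -0.145898 ∉ [-1.4, -0.6) → out
#5 (-7,-10): internal coord -7 + (-10)·τ' = -0.819660; -0.819660 ∈ [-1.4, -0.6) → IN Λ

1, 5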